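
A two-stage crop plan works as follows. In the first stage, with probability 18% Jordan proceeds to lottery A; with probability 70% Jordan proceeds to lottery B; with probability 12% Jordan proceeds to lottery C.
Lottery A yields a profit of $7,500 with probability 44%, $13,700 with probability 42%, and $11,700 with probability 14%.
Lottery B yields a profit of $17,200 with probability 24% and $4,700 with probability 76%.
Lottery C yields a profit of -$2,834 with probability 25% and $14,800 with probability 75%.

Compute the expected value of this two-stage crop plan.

$8,561.54

EV(A) = 0.44 × 7500 + 0.42 × 13700 + 0.14 × 11700 = 3300 + 5754 + 1638 = 10692
EV(B) = 0.24 × 17200 + 0.76 × 4700 = 4128 + 3572 = 7700
EV(C) = 0.25 × (-2834) + 0.75 × 14800 = -708.5 + 11100 = 10391.5
Overall = 0.18 × 10692 + 0.7 × 7700 + 0.12 × 10391.5 = 1924.56 + 5390 + 1246.98 = 8561.54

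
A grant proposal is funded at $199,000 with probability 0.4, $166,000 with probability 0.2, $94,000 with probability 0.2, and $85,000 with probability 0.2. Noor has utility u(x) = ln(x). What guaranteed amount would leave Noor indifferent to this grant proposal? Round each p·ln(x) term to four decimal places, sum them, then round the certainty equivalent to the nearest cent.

$139,329.93

E[u] = 0.4·ln(199000) + 0.2·ln(166000) + 0.2·ln(94000) + 0.2·ln(85000) = 4.8804 + 2.4039 + 2.2902 + 2.2701 = 11.8446
CE = e^11.8446 ≈ 139329.93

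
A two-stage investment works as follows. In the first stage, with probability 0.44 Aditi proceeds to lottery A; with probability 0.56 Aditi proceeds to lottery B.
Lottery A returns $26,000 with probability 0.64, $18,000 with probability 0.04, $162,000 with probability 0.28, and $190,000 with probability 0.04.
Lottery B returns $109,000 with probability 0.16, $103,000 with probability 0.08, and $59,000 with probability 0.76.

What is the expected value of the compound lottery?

EV(A) = 0.64 × 26000 + 0.04 × 18000 + 0.28 × 162000 + 0.04 × 190000 = 16640 + 720 + 45360 + 7600 = 70320
EV(B) = 0.16 × 109000 + 0.08 × 103000 + 0.76 × 59000 = 17440 + 8240 + 44840 = 70520
Overall = 0.44 × 70320 + 0.56 × 70520 = 30940.8 + 39491.2 = 70432

$70,432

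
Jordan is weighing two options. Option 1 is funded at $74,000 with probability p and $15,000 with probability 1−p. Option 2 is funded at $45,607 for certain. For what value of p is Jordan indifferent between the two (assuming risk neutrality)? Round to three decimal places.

p = 0.519

p·74000 + (1−p)·15000 = 45607
59000p + 15000 = 45607
p = (45607 − 15000) / 59000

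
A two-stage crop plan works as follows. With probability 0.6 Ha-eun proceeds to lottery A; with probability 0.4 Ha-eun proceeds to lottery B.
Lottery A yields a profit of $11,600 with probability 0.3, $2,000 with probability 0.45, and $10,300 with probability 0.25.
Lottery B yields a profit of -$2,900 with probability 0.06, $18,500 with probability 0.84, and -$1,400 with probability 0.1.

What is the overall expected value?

$10,263.40

EV(A) = 0.3 × 11600 + 0.45 × 2000 + 0.25 × 10300 = 3480 + 900 + 2575 = 6955
EV(B) = 0.06 × (-2900) + 0.84 × 18500 + 0.1 × (-1400) = -174 + 15540 − 140 = 15226
Overall = 0.6 × 6955 + 0.4 × 15226 = 4173 + 6090.4 = 10263.4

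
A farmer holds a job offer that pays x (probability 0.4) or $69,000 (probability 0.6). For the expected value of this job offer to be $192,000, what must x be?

x = $376,500

0.4·x + 0.6·69000 = 192000
0.4·x = 192000 − 41400 = 150600
x = 150600 / 0.4 = 376500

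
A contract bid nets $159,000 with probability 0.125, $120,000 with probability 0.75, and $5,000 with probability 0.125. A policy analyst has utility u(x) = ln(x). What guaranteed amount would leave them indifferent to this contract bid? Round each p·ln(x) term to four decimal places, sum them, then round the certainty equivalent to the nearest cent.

E[u] = 0.125·ln(159000) + 0.75·ln(120000) + 0.125·ln(5000) = 1.4971 + 8.7714 + 1.0646 = 11.3331
CE = e^11.3331 ≈ 83541.60

$83,541.60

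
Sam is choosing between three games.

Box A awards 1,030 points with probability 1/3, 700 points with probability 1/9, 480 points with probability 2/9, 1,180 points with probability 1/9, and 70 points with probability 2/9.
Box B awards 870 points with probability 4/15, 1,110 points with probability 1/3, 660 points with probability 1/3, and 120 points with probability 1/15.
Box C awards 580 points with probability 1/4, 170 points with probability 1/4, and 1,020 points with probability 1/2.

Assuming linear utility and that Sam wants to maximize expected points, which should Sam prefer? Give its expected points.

Box A = 1/3 × 1030 + 1/9 × 700 + 2/9 × 480 + 1/9 × 1180 + 2/9 × 70 = 343.3333 + 77.7778 + 106.6667 + 131.1111 + 15.5556 = 674.4444
Box B = 4/15 × 870 + 1/3 × 1110 + 1/3 × 660 + 1/15 × 120 = 232 + 370 + 220 + 8 = 830
Box C = 1/4 × 580 + 1/4 × 170 + 1/2 × 1020 = 145 + 42.5 + 510 = 697.5

Box B (830 points)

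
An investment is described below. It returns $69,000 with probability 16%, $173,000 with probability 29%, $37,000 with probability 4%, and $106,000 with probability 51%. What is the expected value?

EV = 0.16 × 69000 + 0.29 × 173000 + 0.04 × 37000 + 0.51 × 106000 = 11040 + 50170 + 1480 + 54060 = 116750

$116,750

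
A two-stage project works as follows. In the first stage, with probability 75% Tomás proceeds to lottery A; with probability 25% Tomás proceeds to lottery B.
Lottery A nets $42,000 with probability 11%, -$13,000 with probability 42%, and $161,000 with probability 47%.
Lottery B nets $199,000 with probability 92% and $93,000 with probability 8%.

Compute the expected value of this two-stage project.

EV(A) = 0.11 × 42000 + 0.42 × (-13000) + 0.47 × 161000 = 4620 − 5460 + 75670 = 74830
EV(B) = 0.92 × 199000 + 0.08 × 93000 = 183080 + 7440 = 190520
Overall = 0.75 × 74830 + 0.25 × 190520 = 56122.5 + 47630 = 103752.5

$103,752.50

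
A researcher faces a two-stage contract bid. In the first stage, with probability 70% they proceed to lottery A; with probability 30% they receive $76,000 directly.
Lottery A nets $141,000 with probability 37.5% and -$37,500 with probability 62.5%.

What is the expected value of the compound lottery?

EV(A) = 0.375 × 141000 + 0.625 × (-37500) = 52875 − 23437.5 = 29437.5
Branch B: 76000 (certain)
Overall = 0.7 × 29437.5 + 0.3 × 76000 = 20606.25 + 22800 = 43406.25

$43,406.25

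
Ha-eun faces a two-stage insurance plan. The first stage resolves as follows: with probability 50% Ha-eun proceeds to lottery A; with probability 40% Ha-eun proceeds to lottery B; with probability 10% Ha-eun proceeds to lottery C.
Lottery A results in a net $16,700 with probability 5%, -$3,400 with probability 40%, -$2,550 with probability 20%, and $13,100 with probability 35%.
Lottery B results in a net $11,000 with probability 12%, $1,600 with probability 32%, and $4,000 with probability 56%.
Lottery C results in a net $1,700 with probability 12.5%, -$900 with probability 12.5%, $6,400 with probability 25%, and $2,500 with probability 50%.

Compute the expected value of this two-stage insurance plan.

$3,698.80

EV(A) = 0.05 × 16700 + 0.4 × (-3400) + 0.2 × (-2550) + 0.35 × 13100 = 835 − 1360 − 510 + 4585 = 3550
EV(B) = 0.12 × 11000 + 0.32 × 1600 + 0.56 × 4000 = 1320 + 512 + 2240 = 4072
EV(C) = 0.125 × 1700 + 0.125 × (-900) + 0.25 × 6400 + 0.5 × 2500 = 212.5 − 112.5 + 1600 + 1250 = 2950
Overall = 0.5 × 3550 + 0.4 × 4072 + 0.1 × 2950 = 1775 + 1628.8 + 295 = 3698.8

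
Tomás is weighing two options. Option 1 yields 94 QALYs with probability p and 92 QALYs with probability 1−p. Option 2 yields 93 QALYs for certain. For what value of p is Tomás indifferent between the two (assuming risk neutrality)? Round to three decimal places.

p = 0.500

p·94 + (1−p)·92 = 93
2p + 92 = 93
p = (93 − 92) / 2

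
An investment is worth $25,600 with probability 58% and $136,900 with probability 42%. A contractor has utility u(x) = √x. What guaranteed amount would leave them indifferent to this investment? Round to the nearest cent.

$61,603.24

E[u] = 0.58·√25600 + 0.42·√136900 = 0.58·160 + 0.42·370 = 248.2
CE = (248.2)² = 61603.24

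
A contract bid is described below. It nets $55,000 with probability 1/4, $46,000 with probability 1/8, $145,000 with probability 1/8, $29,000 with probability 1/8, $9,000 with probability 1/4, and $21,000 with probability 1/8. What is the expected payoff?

$46,125

EV = 1/4 × 55000 + 1/8 × 46000 + 1/8 × 145000 + 1/8 × 29000 + 1/4 × 9000 + 1/8 × 21000 = 13750 + 5750 + 18125 + 3625 + 2250 + 2625 = 46125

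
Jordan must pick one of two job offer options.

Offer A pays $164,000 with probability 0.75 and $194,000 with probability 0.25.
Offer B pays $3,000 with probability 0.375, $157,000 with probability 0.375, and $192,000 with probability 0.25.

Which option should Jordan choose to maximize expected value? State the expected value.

Offer A ($171,500)

Offer A = 0.75 × 164000 + 0.25 × 194000 = 123000 + 48500 = 171500
Offer B = 0.375 × 3000 + 0.375 × 157000 + 0.25 × 192000 = 1125 + 58875 + 48000 = 108000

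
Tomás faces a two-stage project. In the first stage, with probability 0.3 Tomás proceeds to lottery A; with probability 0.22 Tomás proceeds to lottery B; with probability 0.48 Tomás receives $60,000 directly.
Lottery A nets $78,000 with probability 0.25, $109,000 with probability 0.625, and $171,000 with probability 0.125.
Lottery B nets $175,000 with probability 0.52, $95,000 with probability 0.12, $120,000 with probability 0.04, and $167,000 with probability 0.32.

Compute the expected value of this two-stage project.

EV(A) = 0.25 × 78000 + 0.625 × 109000 + 0.125 × 171000 = 19500 + 68125 + 21375 = 109000
EV(B) = 0.52 × 175000 + 0.12 × 95000 + 0.04 × 120000 + 0.32 × 167000 = 91000 + 11400 + 4800 + 53440 = 160640
Branch C: 60000 (certain)
Overall = 0.3 × 109000 + 0.22 × 160640 + 0.48 × 60000 = 32700 + 35340.8 + 28800 = 96840.8

$96,840.80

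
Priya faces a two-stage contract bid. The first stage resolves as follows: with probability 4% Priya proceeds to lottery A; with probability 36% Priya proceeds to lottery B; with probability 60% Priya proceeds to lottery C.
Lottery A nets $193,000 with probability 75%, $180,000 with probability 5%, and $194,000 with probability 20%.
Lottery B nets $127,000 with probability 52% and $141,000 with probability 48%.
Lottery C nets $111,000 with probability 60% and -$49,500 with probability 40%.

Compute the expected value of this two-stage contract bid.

$83,921.20

EV(A) = 0.75 × 193000 + 0.05 × 180000 + 0.2 × 194000 = 144750 + 9000 + 38800 = 192550
EV(B) = 0.52 × 127000 + 0.48 × 141000 = 66040 + 67680 = 133720
EV(C) = 0.6 × 111000 + 0.4 × (-49500) = 66600 − 19800 = 46800
Overall = 0.04 × 192550 + 0.36 × 133720 + 0.6 × 46800 = 7702 + 48139.2 + 28080 = 83921.2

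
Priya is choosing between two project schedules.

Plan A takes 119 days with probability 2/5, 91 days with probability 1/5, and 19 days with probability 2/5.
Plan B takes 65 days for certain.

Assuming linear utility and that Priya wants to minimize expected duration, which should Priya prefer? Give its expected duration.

Plan B (65 days)

Plan A = 2/5 × 119 + 1/5 × 91 + 2/5 × 19 = 47.6 + 18.2 + 7.6 = 73.4
Plan B: 65 (certain)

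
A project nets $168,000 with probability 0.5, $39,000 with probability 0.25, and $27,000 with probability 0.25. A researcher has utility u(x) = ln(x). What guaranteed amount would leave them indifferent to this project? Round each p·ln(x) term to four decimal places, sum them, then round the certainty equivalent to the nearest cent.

E[u] = 0.5·ln(168000) + 0.25·ln(39000) + 0.25·ln(27000) = 6.0159 + 2.6428 + 2.5509 = 11.2096
CE = e^11.2096 ≈ 73835.87

$73,835.87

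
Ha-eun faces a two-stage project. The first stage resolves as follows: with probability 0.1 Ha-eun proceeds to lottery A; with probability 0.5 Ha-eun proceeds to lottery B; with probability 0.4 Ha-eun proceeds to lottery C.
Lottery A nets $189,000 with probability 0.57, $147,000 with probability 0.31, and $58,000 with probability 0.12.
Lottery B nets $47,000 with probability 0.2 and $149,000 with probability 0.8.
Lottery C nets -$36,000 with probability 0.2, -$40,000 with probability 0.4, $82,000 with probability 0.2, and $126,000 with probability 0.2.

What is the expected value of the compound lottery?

$87,686

EV(A) = 0.57 × 189000 + 0.31 × 147000 + 0.12 × 58000 = 107730 + 45570 + 6960 = 160260
EV(B) = 0.2 × 47000 + 0.8 × 149000 = 9400 + 119200 = 128600
EV(C) = 0.2 × (-36000) + 0.4 × (-40000) + 0.2 × 82000 + 0.2 × 126000 = -7200 − 16000 + 16400 + 25200 = 18400
Overall = 0.1 × 160260 + 0.5 × 128600 + 0.4 × 18400 = 16026 + 64300 + 7360 = 87686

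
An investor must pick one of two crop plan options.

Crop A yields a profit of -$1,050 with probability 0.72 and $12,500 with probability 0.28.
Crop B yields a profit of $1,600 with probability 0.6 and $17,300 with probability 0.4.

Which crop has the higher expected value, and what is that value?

Crop B ($7,880)

Crop A = 0.72 × (-1050) + 0.28 × 12500 = -756 + 3500 = 2744
Crop B = 0.6 × 1600 + 0.4 × 17300 = 960 + 6920 = 7880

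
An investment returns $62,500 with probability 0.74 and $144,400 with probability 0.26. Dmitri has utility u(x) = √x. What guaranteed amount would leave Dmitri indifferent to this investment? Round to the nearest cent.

$80,542.44

E[u] = 0.74·√62500 + 0.26·√144400 = 0.74·250 + 0.26·380 = 283.8
CE = (283.8)² = 80542.44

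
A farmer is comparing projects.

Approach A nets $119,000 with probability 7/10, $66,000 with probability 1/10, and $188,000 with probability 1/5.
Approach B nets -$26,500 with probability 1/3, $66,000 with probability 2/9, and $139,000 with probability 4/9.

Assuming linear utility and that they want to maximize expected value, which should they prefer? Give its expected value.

Approach A ($127,500)

Approach A = 7/10 × 119000 + 1/10 × 66000 + 1/5 × 188000 = 83300 + 6600 + 37600 = 127500
Approach B = 1/3 × (-26500) + 2/9 × 66000 + 4/9 × 139000 = -8833.3333 + 14666.6667 + 61777.7778 = 67611.1111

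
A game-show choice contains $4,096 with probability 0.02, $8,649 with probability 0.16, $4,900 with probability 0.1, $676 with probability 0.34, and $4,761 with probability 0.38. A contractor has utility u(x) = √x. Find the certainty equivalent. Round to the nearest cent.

$3,389.57

E[u] = 0.02·√4096 + 0.16·√8649 + 0.1·√4900 + 0.34·√676 + 0.38·√4761 = 0.02·64 + 0.16·93 + 0.1·70 + 0.34·26 + 0.38·69 = 58.22
CE = (58.22)² = 3389.5684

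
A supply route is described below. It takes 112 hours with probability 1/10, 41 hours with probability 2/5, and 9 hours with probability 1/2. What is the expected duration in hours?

EV = 1/10 × 112 + 2/5 × 41 + 1/2 × 9 = 11.2 + 16.4 + 4.5 = 32.1

32.1 hours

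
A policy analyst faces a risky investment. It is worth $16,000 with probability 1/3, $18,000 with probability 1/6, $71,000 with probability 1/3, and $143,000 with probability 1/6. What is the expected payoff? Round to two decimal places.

EV = 1/3 × 16000 + 1/6 × 18000 + 1/3 × 71000 + 1/6 × 143000 = 5333.3333 + 3000 + 23666.6667 + 23833.3333 = 55833.3333

$55,833.33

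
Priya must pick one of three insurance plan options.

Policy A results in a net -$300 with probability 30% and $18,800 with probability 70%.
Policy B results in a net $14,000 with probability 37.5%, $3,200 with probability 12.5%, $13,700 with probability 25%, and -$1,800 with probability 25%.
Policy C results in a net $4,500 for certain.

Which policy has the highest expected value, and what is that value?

Policy A ($13,070)

Policy A = 0.3 × (-300) + 0.7 × 18800 = -90 + 13160 = 13070
Policy B = 0.375 × 14000 + 0.125 × 3200 + 0.25 × 13700 + 0.25 × (-1800) = 5250 + 400 + 3425 − 450 = 8625
Policy C: 4500 (certain)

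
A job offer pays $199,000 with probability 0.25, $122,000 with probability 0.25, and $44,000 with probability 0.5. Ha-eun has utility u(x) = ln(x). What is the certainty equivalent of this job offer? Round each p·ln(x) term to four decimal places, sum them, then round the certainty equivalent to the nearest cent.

E[u] = 0.25·ln(199000) + 0.25·ln(122000) + 0.5·ln(44000) = 3.0503 + 2.9279 + 5.3460 = 11.3242
CE = e^11.3242 ≈ 82801.38

$82,801.38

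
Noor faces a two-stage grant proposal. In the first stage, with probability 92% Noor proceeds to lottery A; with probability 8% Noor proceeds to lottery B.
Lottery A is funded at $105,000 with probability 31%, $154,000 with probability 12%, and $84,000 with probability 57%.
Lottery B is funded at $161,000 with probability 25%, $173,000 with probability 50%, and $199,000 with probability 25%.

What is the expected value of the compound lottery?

$105,117.20

EV(A) = 0.31 × 105000 + 0.12 × 154000 + 0.57 × 84000 = 32550 + 18480 + 47880 = 98910
EV(B) = 0.25 × 161000 + 0.5 × 173000 + 0.25 × 199000 = 40250 + 86500 + 49750 = 176500
Overall = 0.92 × 98910 + 0.08 × 176500 = 90997.2 + 14120 = 105117.2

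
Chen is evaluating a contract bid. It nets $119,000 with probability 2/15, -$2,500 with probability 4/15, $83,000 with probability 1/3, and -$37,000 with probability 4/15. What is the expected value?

EV = 2/15 × 119000 + 4/15 × (-2500) + 1/3 × 83000 + 4/15 × (-37000) = 15866.6667 − 666.6667 + 27666.6667 − 9866.6667 = 33000

$33,000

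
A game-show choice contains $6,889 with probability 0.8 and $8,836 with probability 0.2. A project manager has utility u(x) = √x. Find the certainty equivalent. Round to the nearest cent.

E[u] = 0.8·√6889 + 0.2·√8836 = 0.8·83 + 0.2·94 = 85.2
CE = (85.2)² = 7259.04

$7,259.04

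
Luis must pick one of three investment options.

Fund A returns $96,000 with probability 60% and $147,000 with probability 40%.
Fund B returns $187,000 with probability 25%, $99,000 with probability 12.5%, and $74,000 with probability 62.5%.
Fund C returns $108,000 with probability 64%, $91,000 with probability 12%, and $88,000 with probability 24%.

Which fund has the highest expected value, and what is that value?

Fund A ($116,400)

Fund A = 0.6 × 96000 + 0.4 × 147000 = 57600 + 58800 = 116400
Fund B = 0.25 × 187000 + 0.125 × 99000 + 0.625 × 74000 = 46750 + 12375 + 46250 = 105375
Fund C = 0.64 × 108000 + 0.12 × 91000 + 0.24 × 88000 = 69120 + 10920 + 21120 = 101160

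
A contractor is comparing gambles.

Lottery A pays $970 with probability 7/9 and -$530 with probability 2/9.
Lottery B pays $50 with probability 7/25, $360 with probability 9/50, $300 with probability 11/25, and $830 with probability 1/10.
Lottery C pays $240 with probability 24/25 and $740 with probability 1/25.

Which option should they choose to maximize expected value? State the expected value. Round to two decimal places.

Lottery A = 7/9 × 970 + 2/9 × (-530) = 754.4444 − 117.7778 = 636.6667
Lottery B = 7/25 × 50 + 9/50 × 360 + 11/25 × 300 + 1/10 × 830 = 14 + 64.8 + 132 + 83 = 293.8
Lottery C = 24/25 × 240 + 1/25 × 740 = 230.4 + 29.6 = 260

Lottery A ($636.67)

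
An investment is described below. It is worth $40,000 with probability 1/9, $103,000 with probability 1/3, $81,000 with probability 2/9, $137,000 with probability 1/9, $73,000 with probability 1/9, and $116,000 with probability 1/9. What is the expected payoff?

$93,000

EV = 1/9 × 40000 + 1/3 × 103000 + 2/9 × 81000 + 1/9 × 137000 + 1/9 × 73000 + 1/9 × 116000 = 4444.4444 + 34333.3333 + 18000 + 15222.2222 + 8111.1111 + 12888.8889 = 93000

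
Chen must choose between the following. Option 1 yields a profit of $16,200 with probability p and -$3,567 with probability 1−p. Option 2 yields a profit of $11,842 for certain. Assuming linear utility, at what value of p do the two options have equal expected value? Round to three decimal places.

p = 0.780

p·16200 + (1−p)·(-3567) = 11842
19767p − 3567 = 11842
p = (11842 + 3567) / 19767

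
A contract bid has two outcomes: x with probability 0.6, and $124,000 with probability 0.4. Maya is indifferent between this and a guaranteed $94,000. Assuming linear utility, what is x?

0.6·x + 0.4·124000 = 94000
0.6·x = 94000 − 49600 = 44400
x = 44400 / 0.6 = 74000

x = $74,000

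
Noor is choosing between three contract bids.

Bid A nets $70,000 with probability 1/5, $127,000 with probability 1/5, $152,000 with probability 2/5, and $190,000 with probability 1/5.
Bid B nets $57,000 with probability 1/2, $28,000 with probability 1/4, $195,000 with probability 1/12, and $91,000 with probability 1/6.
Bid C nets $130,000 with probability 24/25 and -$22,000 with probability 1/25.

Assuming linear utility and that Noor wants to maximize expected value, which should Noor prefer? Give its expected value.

Bid A = 1/5 × 70000 + 1/5 × 127000 + 2/5 × 152000 + 1/5 × 190000 = 14000 + 25400 + 60800 + 38000 = 138200
Bid B = 1/2 × 57000 + 1/4 × 28000 + 1/12 × 195000 + 1/6 × 91000 = 28500 + 7000 + 16250 + 15166.6667 = 66916.6667
Bid C = 24/25 × 130000 + 1/25 × (-22000) = 124800 − 880 = 123920

Bid A ($138,200)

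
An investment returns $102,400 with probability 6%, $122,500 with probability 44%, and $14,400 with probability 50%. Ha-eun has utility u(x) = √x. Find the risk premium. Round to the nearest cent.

E[u] = 0.06·√102400 + 0.44·√122500 + 0.5·√14400 = 0.06·320 + 0.44·350 + 0.5·120 = 233.2
CE = (233.2)² = 54382.24
Risk premium = EV − CE = 67244 − 54382.24 = 12861.76

$12,861.76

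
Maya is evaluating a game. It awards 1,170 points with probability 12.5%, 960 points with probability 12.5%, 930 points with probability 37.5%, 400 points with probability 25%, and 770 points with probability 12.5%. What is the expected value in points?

811.25 points

EV = 0.125 × 1170 + 0.125 × 960 + 0.375 × 930 + 0.25 × 400 + 0.125 × 770 = 146.25 + 120 + 348.75 + 100 + 96.25 = 811.25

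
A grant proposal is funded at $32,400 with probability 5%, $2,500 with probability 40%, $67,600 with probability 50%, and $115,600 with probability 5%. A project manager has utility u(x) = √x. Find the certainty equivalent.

E[u] = 0.05·√32400 + 0.4·√2500 + 0.5·√67600 + 0.05·√115600 = 0.05·180 + 0.4·50 + 0.5·260 + 0.05·340 = 176
CE = (176)² = 30976

$30,976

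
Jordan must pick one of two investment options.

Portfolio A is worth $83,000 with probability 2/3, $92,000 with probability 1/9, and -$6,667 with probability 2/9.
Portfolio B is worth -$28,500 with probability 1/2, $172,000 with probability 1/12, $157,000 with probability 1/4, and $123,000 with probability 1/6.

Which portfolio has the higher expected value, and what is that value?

Portfolio A = 2/3 × 83000 + 1/9 × 92000 + 2/9 × (-6667) = 55333.3333 + 10222.2222 − 1481.5556 = 64074
Portfolio B = 1/2 × (-28500) + 1/12 × 172000 + 1/4 × 157000 + 1/6 × 123000 = -14250 + 14333.3333 + 39250 + 20500 = 59833.3333

Portfolio A ($64,074)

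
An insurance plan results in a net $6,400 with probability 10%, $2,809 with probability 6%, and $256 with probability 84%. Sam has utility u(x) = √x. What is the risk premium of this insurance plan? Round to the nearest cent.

E[u] = 0.1·√6400 + 0.06·√2809 + 0.84·√256 = 0.1·80 + 0.06·53 + 0.84·16 = 24.62
CE = (24.62)² = 606.1444
Risk premium = EV − CE = 1023.58 − 606.1444 = 417.4356

$417.44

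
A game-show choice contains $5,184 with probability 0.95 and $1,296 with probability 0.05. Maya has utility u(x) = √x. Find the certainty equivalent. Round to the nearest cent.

$4,928.04

E[u] = 0.95·√5184 + 0.05·√1296 = 0.95·72 + 0.05·36 = 70.2
CE = (70.2)² = 4928.04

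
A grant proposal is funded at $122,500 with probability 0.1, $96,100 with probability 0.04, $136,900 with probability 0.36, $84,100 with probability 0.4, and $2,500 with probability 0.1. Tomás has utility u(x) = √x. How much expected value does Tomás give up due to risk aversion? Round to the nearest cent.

$8,305.44

E[u] = 0.1·√122500 + 0.04·√96100 + 0.36·√136900 + 0.4·√84100 + 0.1·√2500 = 0.1·350 + 0.04·310 + 0.36·370 + 0.4·290 + 0.1·50 = 301.6
CE = (301.6)² = 90962.56
Risk premium = EV − CE = 99268 − 90962.56 = 8305.44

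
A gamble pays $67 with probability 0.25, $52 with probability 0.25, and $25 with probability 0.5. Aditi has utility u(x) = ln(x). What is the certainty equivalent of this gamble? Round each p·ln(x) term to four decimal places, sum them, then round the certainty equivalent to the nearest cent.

E[u] = 0.25·ln(67) + 0.25·ln(52) + 0.5·ln(25) = 1.0512 + 0.9878 + 1.6094 = 3.6484
CE = e^3.6484 ≈ 38.41

$38.41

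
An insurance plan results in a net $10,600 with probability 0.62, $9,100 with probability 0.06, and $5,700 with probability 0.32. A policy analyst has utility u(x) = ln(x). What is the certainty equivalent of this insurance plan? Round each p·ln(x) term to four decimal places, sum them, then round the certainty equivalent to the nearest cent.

$8,611.90

E[u] = 0.62·ln(10600) + 0.06·ln(9100) + 0.32·ln(5700) = 5.7465 + 0.5470 + 2.7674 = 9.0609
CE = e^9.0609 ≈ 8611.90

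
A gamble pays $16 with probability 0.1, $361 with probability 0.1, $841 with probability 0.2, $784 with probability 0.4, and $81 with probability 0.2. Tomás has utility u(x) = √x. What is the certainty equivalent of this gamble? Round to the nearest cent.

E[u] = 0.1·√16 + 0.1·√361 + 0.2·√841 + 0.4·√784 + 0.2·√81 = 0.1·4 + 0.1·19 + 0.2·29 + 0.4·28 + 0.2·9 = 21.1
CE = (21.1)² = 445.21

$445.21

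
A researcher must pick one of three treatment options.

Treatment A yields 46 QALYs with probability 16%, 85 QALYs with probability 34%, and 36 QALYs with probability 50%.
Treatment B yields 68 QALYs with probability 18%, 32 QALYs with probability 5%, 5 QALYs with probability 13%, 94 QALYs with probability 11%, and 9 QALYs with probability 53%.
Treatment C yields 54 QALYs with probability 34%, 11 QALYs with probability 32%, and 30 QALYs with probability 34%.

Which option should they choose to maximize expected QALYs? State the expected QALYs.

Treatment A (54.26 QALYs)

Treatment A = 0.16 × 46 + 0.34 × 85 + 0.5 × 36 = 7.36 + 28.9 + 18 = 54.26
Treatment B = 0.18 × 68 + 0.05 × 32 + 0.13 × 5 + 0.11 × 94 + 0.53 × 9 = 12.24 + 1.6 + 0.65 + 10.34 + 4.77 = 29.6
Treatment C = 0.34 × 54 + 0.32 × 11 + 0.34 × 30 = 18.36 + 3.52 + 10.2 = 32.08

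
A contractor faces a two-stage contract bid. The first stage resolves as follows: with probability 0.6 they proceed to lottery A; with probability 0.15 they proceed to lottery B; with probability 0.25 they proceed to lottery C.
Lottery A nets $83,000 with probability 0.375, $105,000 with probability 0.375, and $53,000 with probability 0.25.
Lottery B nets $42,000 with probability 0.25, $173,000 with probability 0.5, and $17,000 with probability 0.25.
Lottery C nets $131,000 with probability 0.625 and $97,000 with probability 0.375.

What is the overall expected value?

$95,000

EV(A) = 0.375 × 83000 + 0.375 × 105000 + 0.25 × 53000 = 31125 + 39375 + 13250 = 83750
EV(B) = 0.25 × 42000 + 0.5 × 173000 + 0.25 × 17000 = 10500 + 86500 + 4250 = 101250
EV(C) = 0.625 × 131000 + 0.375 × 97000 = 81875 + 36375 = 118250
Overall = 0.6 × 83750 + 0.15 × 101250 + 0.25 × 118250 = 50250 + 15187.5 + 29562.5 = 95000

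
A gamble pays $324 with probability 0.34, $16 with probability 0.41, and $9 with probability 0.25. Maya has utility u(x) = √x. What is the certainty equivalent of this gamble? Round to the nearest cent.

$72.42

E[u] = 0.34·√324 + 0.41·√16 + 0.25·√9 = 0.34·18 + 0.41·4 + 0.25·3 = 8.51
CE = (8.51)² = 72.4201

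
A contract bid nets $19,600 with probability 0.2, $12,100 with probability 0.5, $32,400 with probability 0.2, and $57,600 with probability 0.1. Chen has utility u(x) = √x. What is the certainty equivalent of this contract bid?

E[u] = 0.2·√19600 + 0.5·√12100 + 0.2·√32400 + 0.1·√57600 = 0.2·140 + 0.5·110 + 0.2·180 + 0.1·240 = 143
CE = (143)² = 20449

$20,449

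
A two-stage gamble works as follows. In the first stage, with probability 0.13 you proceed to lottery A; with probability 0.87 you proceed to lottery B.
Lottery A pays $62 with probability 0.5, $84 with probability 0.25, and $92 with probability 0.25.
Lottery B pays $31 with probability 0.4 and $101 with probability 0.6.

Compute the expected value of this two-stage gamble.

$73.26

EV(A) = 0.5 × 62 + 0.25 × 84 + 0.25 × 92 = 31 + 21 + 23 = 75
EV(B) = 0.4 × 31 + 0.6 × 101 = 12.4 + 60.6 = 73
Overall = 0.13 × 75 + 0.87 × 73 = 9.75 + 63.51 = 73.26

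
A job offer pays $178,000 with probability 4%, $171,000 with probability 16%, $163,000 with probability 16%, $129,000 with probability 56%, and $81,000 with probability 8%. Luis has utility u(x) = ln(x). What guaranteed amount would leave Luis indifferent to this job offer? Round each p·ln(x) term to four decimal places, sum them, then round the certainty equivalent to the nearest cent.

$136,721.32

E[u] = 0.04·ln(178000) + 0.16·ln(171000) + 0.16·ln(163000) + 0.56·ln(129000) + 0.08·ln(81000) = 0.4836 + 1.9279 + 1.9202 + 6.5898 + 0.9042 = 11.8257
CE = e^11.8257 ≈ 136721.32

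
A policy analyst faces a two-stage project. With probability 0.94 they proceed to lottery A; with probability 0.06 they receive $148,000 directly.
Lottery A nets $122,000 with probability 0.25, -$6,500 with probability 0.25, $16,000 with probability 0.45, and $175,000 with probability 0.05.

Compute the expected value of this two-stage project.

$51,015.50

EV(A) = 0.25 × 122000 + 0.25 × (-6500) + 0.45 × 16000 + 0.05 × 175000 = 30500 − 1625 + 7200 + 8750 = 44825
Branch B: 148000 (certain)
Overall = 0.94 × 44825 + 0.06 × 148000 = 42135.5 + 8880 = 51015.5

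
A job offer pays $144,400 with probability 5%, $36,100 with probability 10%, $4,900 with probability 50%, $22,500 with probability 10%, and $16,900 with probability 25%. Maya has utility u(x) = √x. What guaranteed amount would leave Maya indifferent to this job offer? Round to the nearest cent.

E[u] = 0.05·√144400 + 0.1·√36100 + 0.5·√4900 + 0.1·√22500 + 0.25·√16900 = 0.05·380 + 0.1·190 + 0.5·70 + 0.1·150 + 0.25·130 = 120.5
CE = (120.5)² = 14520.25

$14,520.25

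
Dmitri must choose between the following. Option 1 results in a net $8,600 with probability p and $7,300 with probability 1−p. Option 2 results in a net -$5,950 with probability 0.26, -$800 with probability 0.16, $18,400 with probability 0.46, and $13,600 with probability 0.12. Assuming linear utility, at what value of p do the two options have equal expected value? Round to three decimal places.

EV(Option 2) = 0.26 × (-5950) + 0.16 × (-800) + 0.46 × 18400 + 0.12 × 13600 = -1547 − 128 + 8464 + 1632 = 8421
p·8600 + (1−p)·7300 = 8421
1300p + 7300 = 8421
p = (8421 − 7300) / 1300

p = 0.862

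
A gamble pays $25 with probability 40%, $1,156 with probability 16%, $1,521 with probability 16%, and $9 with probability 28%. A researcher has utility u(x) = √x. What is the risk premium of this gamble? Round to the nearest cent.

$230.01

E[u] = 0.4·√25 + 0.16·√1156 + 0.16·√1521 + 0.28·√9 = 0.4·5 + 0.16·34 + 0.16·39 + 0.28·3 = 14.52
CE = (14.52)² = 210.8304
Risk premium = EV − CE = 440.84 − 210.8304 = 230.0096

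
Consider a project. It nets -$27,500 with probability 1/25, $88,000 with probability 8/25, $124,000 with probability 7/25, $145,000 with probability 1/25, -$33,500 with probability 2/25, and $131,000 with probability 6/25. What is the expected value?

$96,340

EV = 1/25 × (-27500) + 8/25 × 88000 + 7/25 × 124000 + 1/25 × 145000 + 2/25 × (-33500) + 6/25 × 131000 = -1100 + 28160 + 34720 + 5800 − 2680 + 31440 = 96340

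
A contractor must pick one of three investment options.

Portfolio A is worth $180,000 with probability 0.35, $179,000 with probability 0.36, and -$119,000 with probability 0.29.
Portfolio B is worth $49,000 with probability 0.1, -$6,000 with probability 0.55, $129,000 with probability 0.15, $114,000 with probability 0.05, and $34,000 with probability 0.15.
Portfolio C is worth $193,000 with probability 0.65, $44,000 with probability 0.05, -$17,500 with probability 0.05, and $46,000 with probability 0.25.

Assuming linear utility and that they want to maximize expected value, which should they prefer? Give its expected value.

Portfolio C ($138,275)

Portfolio A = 0.35 × 180000 + 0.36 × 179000 + 0.29 × (-119000) = 63000 + 64440 − 34510 = 92930
Portfolio B = 0.1 × 49000 + 0.55 × (-6000) + 0.15 × 129000 + 0.05 × 114000 + 0.15 × 34000 = 4900 − 3300 + 19350 + 5700 + 5100 = 31750
Portfolio C = 0.65 × 193000 + 0.05 × 44000 + 0.05 × (-17500) + 0.25 × 46000 = 125450 + 2200 − 875 + 11500 = 138275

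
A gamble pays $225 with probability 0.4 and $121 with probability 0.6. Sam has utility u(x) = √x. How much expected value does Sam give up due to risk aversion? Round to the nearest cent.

$3.84

E[u] = 0.4·√225 + 0.6·√121 = 0.4·15 + 0.6·11 = 12.6
CE = (12.6)² = 158.76
Risk premium = EV − CE = 162.6 − 158.76 = 3.84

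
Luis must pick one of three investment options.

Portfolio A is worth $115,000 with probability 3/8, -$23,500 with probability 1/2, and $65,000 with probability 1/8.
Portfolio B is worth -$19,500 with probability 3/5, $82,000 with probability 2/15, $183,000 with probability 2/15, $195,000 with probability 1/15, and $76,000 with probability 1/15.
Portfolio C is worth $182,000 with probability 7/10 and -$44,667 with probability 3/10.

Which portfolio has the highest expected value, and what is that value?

Portfolio C ($113,999.90)

Portfolio A = 3/8 × 115000 + 1/2 × (-23500) + 1/8 × 65000 = 43125 − 11750 + 8125 = 39500
Portfolio B = 3/5 × (-19500) + 2/15 × 82000 + 2/15 × 183000 + 1/15 × 195000 + 1/15 × 76000 = -11700 + 10933.3333 + 24400 + 13000 + 5066.6667 = 41700
Portfolio C = 7/10 × 182000 + 3/10 × (-44667) = 127400 − 13400.1 = 113999.9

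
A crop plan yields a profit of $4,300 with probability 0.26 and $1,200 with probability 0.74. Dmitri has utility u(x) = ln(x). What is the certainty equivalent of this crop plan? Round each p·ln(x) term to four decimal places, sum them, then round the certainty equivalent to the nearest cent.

E[u] = 0.26·ln(4300) + 0.74·ln(1200) = 2.1753 + 5.2467 = 7.4220
CE = e^7.4220 ≈ 1672.37

$1,672.37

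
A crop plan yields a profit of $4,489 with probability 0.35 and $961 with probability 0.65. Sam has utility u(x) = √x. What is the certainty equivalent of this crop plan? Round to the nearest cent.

$1,900.96

E[u] = 0.35·√4489 + 0.65·√961 = 0.35·67 + 0.65·31 = 43.6
CE = (43.6)² = 1900.96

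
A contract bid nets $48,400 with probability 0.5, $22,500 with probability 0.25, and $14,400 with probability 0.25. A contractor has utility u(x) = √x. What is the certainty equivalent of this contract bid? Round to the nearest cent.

$31,506.25

E[u] = 0.5·√48400 + 0.25·√22500 + 0.25·√14400 = 0.5·220 + 0.25·150 + 0.25·120 = 177.5
CE = (177.5)² = 31506.25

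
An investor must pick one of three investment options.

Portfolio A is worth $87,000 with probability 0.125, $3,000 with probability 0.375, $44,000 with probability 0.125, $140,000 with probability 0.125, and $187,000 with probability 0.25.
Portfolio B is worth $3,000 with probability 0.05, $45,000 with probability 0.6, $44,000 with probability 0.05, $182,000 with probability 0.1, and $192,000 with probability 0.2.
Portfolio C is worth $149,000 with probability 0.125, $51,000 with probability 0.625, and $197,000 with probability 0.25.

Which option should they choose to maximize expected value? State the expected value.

Portfolio C ($99,750)

Portfolio A = 0.125 × 87000 + 0.375 × 3000 + 0.125 × 44000 + 0.125 × 140000 + 0.25 × 187000 = 10875 + 1125 + 5500 + 17500 + 46750 = 81750
Portfolio B = 0.05 × 3000 + 0.6 × 45000 + 0.05 × 44000 + 0.1 × 182000 + 0.2 × 192000 = 150 + 27000 + 2200 + 18200 + 38400 = 85950
Portfolio C = 0.125 × 149000 + 0.625 × 51000 + 0.25 × 197000 = 18625 + 31875 + 49250 = 99750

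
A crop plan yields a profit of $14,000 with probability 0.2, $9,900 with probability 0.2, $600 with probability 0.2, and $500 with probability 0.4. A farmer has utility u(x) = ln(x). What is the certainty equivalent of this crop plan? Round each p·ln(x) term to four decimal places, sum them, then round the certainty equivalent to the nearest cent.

$1,834.82

E[u] = 0.2·ln(14000) + 0.2·ln(9900) + 0.2·ln(600) + 0.4·ln(500) = 1.9094 + 1.8401 + 1.2794 + 2.4858 = 7.5147
CE = e^7.5147 ≈ 1834.82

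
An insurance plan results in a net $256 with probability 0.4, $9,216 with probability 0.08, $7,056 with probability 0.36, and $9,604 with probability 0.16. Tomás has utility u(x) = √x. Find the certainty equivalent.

E[u] = 0.4·√256 + 0.08·√9216 + 0.36·√7056 + 0.16·√9604 = 0.4·16 + 0.08·96 + 0.36·84 + 0.16·98 = 60
CE = (60)² = 3600

$3,600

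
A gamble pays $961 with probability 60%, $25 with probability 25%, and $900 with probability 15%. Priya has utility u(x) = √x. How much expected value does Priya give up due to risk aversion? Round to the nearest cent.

$124.93

E[u] = 0.6·√961 + 0.25·√25 + 0.15·√900 = 0.6·31 + 0.25·5 + 0.15·30 = 24.35
CE = (24.35)² = 592.9225
Risk premium = EV − CE = 717.85 − 592.9225 = 124.9275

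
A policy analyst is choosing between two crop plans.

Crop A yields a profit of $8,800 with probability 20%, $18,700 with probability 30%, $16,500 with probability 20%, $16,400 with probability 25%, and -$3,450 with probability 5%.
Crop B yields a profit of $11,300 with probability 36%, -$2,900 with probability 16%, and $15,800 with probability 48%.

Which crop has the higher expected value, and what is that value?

Crop A = 0.2 × 8800 + 0.3 × 18700 + 0.2 × 16500 + 0.25 × 16400 + 0.05 × (-3450) = 1760 + 5610 + 3300 + 4100 − 172.5 = 14597.5
Crop B = 0.36 × 11300 + 0.16 × (-2900) + 0.48 × 15800 = 4068 − 464 + 7584 = 11188

Crop A ($14,597.50)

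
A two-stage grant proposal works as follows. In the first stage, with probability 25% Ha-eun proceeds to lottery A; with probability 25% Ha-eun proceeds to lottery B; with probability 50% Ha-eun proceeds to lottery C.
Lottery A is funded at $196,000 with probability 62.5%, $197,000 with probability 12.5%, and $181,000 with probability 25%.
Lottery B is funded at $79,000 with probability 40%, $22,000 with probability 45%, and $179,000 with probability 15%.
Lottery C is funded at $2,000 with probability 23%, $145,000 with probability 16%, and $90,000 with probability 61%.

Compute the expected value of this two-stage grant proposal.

EV(A) = 0.625 × 196000 + 0.125 × 197000 + 0.25 × 181000 = 122500 + 24625 + 45250 = 192375
EV(B) = 0.4 × 79000 + 0.45 × 22000 + 0.15 × 179000 = 31600 + 9900 + 26850 = 68350
EV(C) = 0.23 × 2000 + 0.16 × 145000 + 0.61 × 90000 = 460 + 23200 + 54900 = 78560
Overall = 0.25 × 192375 + 0.25 × 68350 + 0.5 × 78560 = 48093.75 + 17087.5 + 39280 = 104461.25

$104,461.25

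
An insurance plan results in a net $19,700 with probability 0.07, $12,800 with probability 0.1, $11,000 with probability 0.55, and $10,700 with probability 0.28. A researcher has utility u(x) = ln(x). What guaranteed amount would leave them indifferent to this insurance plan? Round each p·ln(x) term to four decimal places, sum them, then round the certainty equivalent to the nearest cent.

E[u] = 0.07·ln(19700) + 0.1·ln(12800) + 0.55·ln(11000) + 0.28·ln(10700) = 0.6922 + 0.9457 + 5.1181 + 2.5978 = 9.3538
CE = e^9.3538 ≈ 11542.60

$11,542.60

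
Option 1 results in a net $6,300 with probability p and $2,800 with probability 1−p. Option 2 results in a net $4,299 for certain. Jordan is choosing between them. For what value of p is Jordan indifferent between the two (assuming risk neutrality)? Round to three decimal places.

p = 0.428

p·6300 + (1−p)·2800 = 4299
3500p + 2800 = 4299
p = (4299 − 2800) / 3500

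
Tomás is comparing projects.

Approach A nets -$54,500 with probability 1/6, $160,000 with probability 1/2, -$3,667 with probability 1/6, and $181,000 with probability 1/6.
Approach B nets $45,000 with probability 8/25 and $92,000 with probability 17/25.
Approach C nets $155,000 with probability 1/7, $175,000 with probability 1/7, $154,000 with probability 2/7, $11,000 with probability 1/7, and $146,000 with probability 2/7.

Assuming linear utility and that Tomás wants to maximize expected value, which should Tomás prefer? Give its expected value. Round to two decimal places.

Approach A = 1/6 × (-54500) + 1/2 × 160000 + 1/6 × (-3667) + 1/6 × 181000 = -9083.3333 + 80000 − 611.1667 + 30166.6667 = 100472.1667
Approach B = 8/25 × 45000 + 17/25 × 92000 = 14400 + 62560 = 76960
Approach C = 1/7 × 155000 + 1/7 × 175000 + 2/7 × 154000 + 1/7 × 11000 + 2/7 × 146000 = 22142.8571 + 25000 + 44000 + 1571.4286 + 41714.2857 = 134428.5714

Approach C ($134,428.57)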